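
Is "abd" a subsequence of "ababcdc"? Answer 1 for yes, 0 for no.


Check if "abd" is a subsequence of "ababcdc"
Greedy scan:
  Position 0 ('a'): matches sub[0] = 'a'
  Position 1 ('b'): matches sub[1] = 'b'
  Position 2 ('a'): no match needed
  Position 3 ('b'): no match needed
  Position 4 ('c'): no match needed
  Position 5 ('d'): matches sub[2] = 'd'
  Position 6 ('c'): no match needed
All 3 characters matched => is a subsequence

1


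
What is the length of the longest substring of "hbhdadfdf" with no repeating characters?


Input: "hbhdadfdf"
Sliding window (track last position of each char):
  Position 0 ('h'): window [0,0] length 1 -- new best
  Position 1 ('b'): window [0,1] length 2 -- new best
  Position 2 ('h'): repeat (last at 0), move window start to 1
  Position 2 ('h'): window [1,2] length 2
  Position 3 ('d'): window [1,3] length 3 -- new best
  Position 4 ('a'): window [1,4] length 4 -- new best
  Position 5 ('d'): repeat (last at 3), move window start to 4
  Position 5 ('d'): window [4,5] length 2
  Position 6 ('f'): window [4,6] length 3
  Position 7 ('d'): repeat (last at 5), move window start to 6
  Position 7 ('d'): window [6,7] length 2
  Position 8 ('f'): repeat (last at 6), move window start to 7
  Position 8 ('f'): window [7,8] length 2
Longest substring with no repeats: "bhda" with length 4

4


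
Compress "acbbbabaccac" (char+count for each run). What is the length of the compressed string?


Input: acbbbabaccac
Runs:
  'a' x 1 => "a1"
  'c' x 1 => "c1"
  'b' x 3 => "b3"
  'a' x 1 => "a1"
  'b' x 1 => "b1"
  'a' x 1 => "a1"
  'c' x 2 => "c2"
  'a' x 1 => "a1"
  'c' x 1 => "c1"
Compressed: "a1c1b3a1b1a1c2a1c1"
Compressed length: 18

18


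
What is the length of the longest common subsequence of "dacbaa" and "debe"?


LCS of "dacbaa" and "debe"
DP table:
           d    e    b    e
      0    0    0    0    0
  d   0    1    1    1    1
  a   0    1    1    1    1
  c   0    1    1    1    1
  b   0    1    1    2    2
  a   0    1    1    2    2
  a   0    1    1    2    2
LCS length = dp[6][4] = 2

2


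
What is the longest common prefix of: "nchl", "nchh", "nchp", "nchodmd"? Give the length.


Words: nchl, nchh, nchp, nchodmd
  Position 0: all 'n' => match
  Position 1: all 'c' => match
  Position 2: all 'h' => match
  Position 3: ('l', 'h', 'p', 'o') => mismatch, stop
LCP = "nch" (length 3)

3


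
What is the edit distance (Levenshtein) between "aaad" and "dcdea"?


Computing edit distance: "aaad" -> "dcdea"
DP table:
           d    c    d    e    a
      0    1    2    3    4    5
  a   1    1    2    3    4    4
  a   2    2    2    3    4    4
  a   3    3    3    3    4    4
  d   4    3    4    3    4    5
Edit distance = dp[4][5] = 5

5


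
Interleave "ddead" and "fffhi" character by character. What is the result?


Interleaving "ddead" and "fffhi":
  Position 0: 'd' from first, 'f' from second => "df"
  Position 1: 'd' from first, 'f' from second => "df"
  Position 2: 'e' from first, 'f' from second => "ef"
  Position 3: 'a' from first, 'h' from second => "ah"
  Position 4: 'd' from first, 'i' from second => "di"
Result: dfdfefahdi

dfdfefahdi


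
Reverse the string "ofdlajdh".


Input: ofdlajdh
Reading characters right to left:
  Position 7: 'h'
  Position 6: 'd'
  Position 5: 'j'
  Position 4: 'a'
  Position 3: 'l'
  Position 2: 'd'
  Position 1: 'f'
  Position 0: 'o'
Reversed: hdjaldfo

hdjaldfo


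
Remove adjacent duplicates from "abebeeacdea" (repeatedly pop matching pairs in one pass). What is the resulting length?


Input: abebeeacdea
Stack-based adjacent duplicate removal:
  Read 'a': push. Stack: a
  Read 'b': push. Stack: ab
  Read 'e': push. Stack: abe
  Read 'b': push. Stack: abeb
  Read 'e': push. Stack: abebe
  Read 'e': matches stack top 'e' => pop. Stack: abeb
  Read 'a': push. Stack: abeba
  Read 'c': push. Stack: abebac
  Read 'd': push. Stack: abebacd
  Read 'e': push. Stack: abebacde
  Read 'a': push. Stack: abebacdea
Final stack: "abebacdea" (length 9)

9


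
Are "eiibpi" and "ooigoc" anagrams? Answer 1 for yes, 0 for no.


Strings: "eiibpi", "ooigoc"
Sorted first:  beiiip
Sorted second: cgiooo
Differ at position 0: 'b' vs 'c' => not anagrams

0


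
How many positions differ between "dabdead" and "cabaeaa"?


Comparing "dabdead" and "cabaeaa" position by position:
  Position 0: 'd' vs 'c' => DIFFER
  Position 1: 'a' vs 'a' => same
  Position 2: 'b' vs 'b' => same
  Position 3: 'd' vs 'a' => DIFFER
  Position 4: 'e' vs 'e' => same
  Position 5: 'a' vs 'a' => same
  Position 6: 'd' vs 'a' => DIFFER
Positions that differ: 3

3


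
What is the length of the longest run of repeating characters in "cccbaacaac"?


Input: "cccbaacaac"
Scanning for longest run:
  Position 1 ('c'): continues run of 'c', length=2
  Position 2 ('c'): continues run of 'c', length=3
  Position 3 ('b'): new char, reset run to 1
  Position 4 ('a'): new char, reset run to 1
  Position 5 ('a'): continues run of 'a', length=2
  Position 6 ('c'): new char, reset run to 1
  Position 7 ('a'): new char, reset run to 1
  Position 8 ('a'): continues run of 'a', length=2
  Position 9 ('c'): new char, reset run to 1
Longest run: 'c' with length 3

3


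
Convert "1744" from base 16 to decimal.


Input: "1744" in base 16
Positional expansion:
  Digit '1' (value 1) x 16^3 = 4096
  Digit '7' (value 7) x 16^2 = 1792
  Digit '4' (value 4) x 16^1 = 64
  Digit '4' (value 4) x 16^0 = 4
Sum = 5956

5956


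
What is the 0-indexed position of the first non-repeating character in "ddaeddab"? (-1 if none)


Input: ddaeddab
Character frequencies:
  'a': 2
  'b': 1
  'd': 4
  'e': 1
Scanning left to right for freq == 1:
  Position 0 ('d'): freq=4, skip
  Position 1 ('d'): freq=4, skip
  Position 2 ('a'): freq=2, skip
  Position 3 ('e'): unique! => answer = 3

3


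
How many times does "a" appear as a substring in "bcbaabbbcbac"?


Searching for "a" in "bcbaabbbcbac"
Scanning each position:
  Position 0: "b" => no
  Position 1: "c" => no
  Position 2: "b" => no
  Position 3: "a" => MATCH
  Position 4: "a" => MATCH
  Position 5: "b" => no
  Position 6: "b" => no
  Position 7: "b" => no
  Position 8: "c" => no
  Position 9: "b" => no
  Position 10: "a" => MATCH
  Position 11: "c" => no
Total occurrences: 3

3


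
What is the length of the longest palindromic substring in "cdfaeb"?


Input: "cdfaeb"
Checking substrings for palindromes:
  No multi-char palindromic substrings found
Longest palindromic substring: "c" with length 1

1


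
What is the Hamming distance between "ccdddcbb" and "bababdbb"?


Comparing "ccdddcbb" and "bababdbb" position by position:
  Position 0: 'c' vs 'b' => differ
  Position 1: 'c' vs 'a' => differ
  Position 2: 'd' vs 'b' => differ
  Position 3: 'd' vs 'a' => differ
  Position 4: 'd' vs 'b' => differ
  Position 5: 'c' vs 'd' => differ
  Position 6: 'b' vs 'b' => same
  Position 7: 'b' vs 'b' => same
Total differences (Hamming distance): 6

6


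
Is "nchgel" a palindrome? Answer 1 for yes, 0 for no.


Input: nchgel
Reversed: leghcn
  Compare pos 0 ('n') with pos 5 ('l'): MISMATCH
  Compare pos 1 ('c') with pos 4 ('e'): MISMATCH
  Compare pos 2 ('h') with pos 3 ('g'): MISMATCH
Result: not a palindrome

0


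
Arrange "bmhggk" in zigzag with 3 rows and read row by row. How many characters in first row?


Zigzag "bmhggk" into 3 rows:
Placing characters:
  'b' => row 0
  'm' => row 1
  'h' => row 2
  'g' => row 1
  'g' => row 0
  'k' => row 1
Rows:
  Row 0: "bg"
  Row 1: "mgk"
  Row 2: "h"
First row length: 2

2


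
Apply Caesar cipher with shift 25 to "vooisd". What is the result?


Caesar cipher: shift "vooisd" by 25
  'v' (pos 21) + 25 = pos 20 = 'u'
  'o' (pos 14) + 25 = pos 13 = 'n'
  'o' (pos 14) + 25 = pos 13 = 'n'
  'i' (pos 8) + 25 = pos 7 = 'h'
  's' (pos 18) + 25 = pos 17 = 'r'
  'd' (pos 3) + 25 = pos 2 = 'c'
Result: unnhrc

unnhrc


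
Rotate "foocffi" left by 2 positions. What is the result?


Input: "foocffi", rotate left by 2
First 2 characters: "fo"
Remaining characters: "ocffi"
Concatenate remaining + first: "ocffi" + "fo" = "ocffifo"

ocffifo


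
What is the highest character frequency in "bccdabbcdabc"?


Input: bccdabbcdabc
Character counts:
  'a': 2
  'b': 4
  'c': 4
  'd': 2
Maximum frequency: 4

4


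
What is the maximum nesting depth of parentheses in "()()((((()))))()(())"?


Input: "()()((((()))))()(())"
Tracking depth:
  Position 0 '(': depth becomes 1
  Position 1 ')': depth becomes 0
  Position 2 '(': depth becomes 1
  Position 3 ')': depth becomes 0
  Position 4 '(': depth becomes 1
  Position 5 '(': depth becomes 2
  Position 6 '(': depth becomes 3
  Position 7 '(': depth becomes 4
  Position 8 '(': depth becomes 5
  Position 9 ')': depth becomes 4
  Position 10 ')': depth becomes 3
  Position 11 ')': depth becomes 2
  Position 12 ')': depth becomes 1
  Position 13 ')': depth becomes 0
  Position 14 '(': depth becomes 1
  Position 15 ')': depth becomes 0
  Position 16 '(': depth becomes 1
  Position 17 '(': depth becomes 2
  Position 18 ')': depth becomes 1
  Position 19 ')': depth becomes 0
Maximum depth reached: 5

5


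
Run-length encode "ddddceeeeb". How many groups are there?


Input: ddddceeeeb
Scanning for consecutive runs:
  Group 1: 'd' x 4 (positions 0-3)
  Group 2: 'c' x 1 (positions 4-4)
  Group 3: 'e' x 4 (positions 5-8)
  Group 4: 'b' x 1 (positions 9-9)
Total groups: 4

4


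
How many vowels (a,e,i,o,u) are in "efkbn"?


Input: efkbn
Checking each character:
  'e' at position 0: vowel (running total: 1)
  'f' at position 1: consonant
  'k' at position 2: consonant
  'b' at position 3: consonant
  'n' at position 4: consonant
Total vowels: 1

1


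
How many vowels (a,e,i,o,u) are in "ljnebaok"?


Input: ljnebaok
Checking each character:
  'l' at position 0: consonant
  'j' at position 1: consonant
  'n' at position 2: consonant
  'e' at position 3: vowel (running total: 1)
  'b' at position 4: consonant
  'a' at position 5: vowel (running total: 2)
  'o' at position 6: vowel (running total: 3)
  'k' at position 7: consonant
Total vowels: 3

3


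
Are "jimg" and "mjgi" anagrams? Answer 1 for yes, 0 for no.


Strings: "jimg", "mjgi"
Sorted first:  gijm
Sorted second: gijm
Sorted forms match => anagrams

1


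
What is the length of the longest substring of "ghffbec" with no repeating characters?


Input: "ghffbec"
Sliding window (track last position of each char):
  Position 0 ('g'): window [0,0] length 1 -- new best
  Position 1 ('h'): window [0,1] length 2 -- new best
  Position 2 ('f'): window [0,2] length 3 -- new best
  Position 3 ('f'): repeat (last at 2), move window start to 3
  Position 3 ('f'): window [3,3] length 1
  Position 4 ('b'): window [3,4] length 2
  Position 5 ('e'): window [3,5] length 3
  Position 6 ('c'): window [3,6] length 4 -- new best
Longest substring with no repeats: "fbec" with length 4

4


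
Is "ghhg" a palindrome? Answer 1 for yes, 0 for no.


Input: ghhg
Reversed: ghhg
  Compare pos 0 ('g') with pos 3 ('g'): match
  Compare pos 1 ('h') with pos 2 ('h'): match
Result: palindrome

1


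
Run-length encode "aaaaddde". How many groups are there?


Input: aaaaddde
Scanning for consecutive runs:
  Group 1: 'a' x 4 (positions 0-3)
  Group 2: 'd' x 3 (positions 4-6)
  Group 3: 'e' x 1 (positions 7-7)
Total groups: 3

3


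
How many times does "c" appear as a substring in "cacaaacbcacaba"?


Searching for "c" in "cacaaacbcacaba"
Scanning each position:
  Position 0: "c" => MATCH
  Position 1: "a" => no
  Position 2: "c" => MATCH
  Position 3: "a" => no
  Position 4: "a" => no
  Position 5: "a" => no
  Position 6: "c" => MATCH
  Position 7: "b" => no
  Position 8: "c" => MATCH
  Position 9: "a" => no
  Position 10: "c" => MATCH
  Position 11: "a" => no
  Position 12: "b" => no
  Position 13: "a" => no
Total occurrences: 5

5


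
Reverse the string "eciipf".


Input: eciipf
Reading characters right to left:
  Position 5: 'f'
  Position 4: 'p'
  Position 3: 'i'
  Position 2: 'i'
  Position 1: 'c'
  Position 0: 'e'
Reversed: fpiice

fpiice


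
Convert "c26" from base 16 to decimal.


Input: "c26" in base 16
Positional expansion:
  Digit 'c' (value 12) x 16^2 = 3072
  Digit '2' (value 2) x 16^1 = 32
  Digit '6' (value 6) x 16^0 = 6
Sum = 3110

3110


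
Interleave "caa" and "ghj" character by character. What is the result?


Interleaving "caa" and "ghj":
  Position 0: 'c' from first, 'g' from second => "cg"
  Position 1: 'a' from first, 'h' from second => "ah"
  Position 2: 'a' from first, 'j' from second => "aj"
Result: cgahaj

cgahaj


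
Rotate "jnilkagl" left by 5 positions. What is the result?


Input: "jnilkagl", rotate left by 5
First 5 characters: "jnilk"
Remaining characters: "agl"
Concatenate remaining + first: "agl" + "jnilk" = "agljnilk"

agljnilk


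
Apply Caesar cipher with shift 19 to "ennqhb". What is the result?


Caesar cipher: shift "ennqhb" by 19
  'e' (pos 4) + 19 = pos 23 = 'x'
  'n' (pos 13) + 19 = pos 6 = 'g'
  'n' (pos 13) + 19 = pos 6 = 'g'
  'q' (pos 16) + 19 = pos 9 = 'j'
  'h' (pos 7) + 19 = pos 0 = 'a'
  'b' (pos 1) + 19 = pos 20 = 'u'
Result: xggjau

xggjau


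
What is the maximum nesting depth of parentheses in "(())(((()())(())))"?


Input: "(())(((()())(())))"
Tracking depth:
  Position 0 '(': depth becomes 1
  Position 1 '(': depth becomes 2
  Position 2 ')': depth becomes 1
  Position 3 ')': depth becomes 0
  Position 4 '(': depth becomes 1
  Position 5 '(': depth becomes 2
  Position 6 '(': depth becomes 3
  Position 7 '(': depth becomes 4
  Position 8 ')': depth becomes 3
  Position 9 '(': depth becomes 4
  Position 10 ')': depth becomes 3
  Position 11 ')': depth becomes 2
  Position 12 '(': depth becomes 3
  Position 13 '(': depth becomes 4
  Position 14 ')': depth becomes 3
  Position 15 ')': depth becomes 2
  Position 16 ')': depth becomes 1
  Position 17 ')': depth becomes 0
Maximum depth reached: 4

4


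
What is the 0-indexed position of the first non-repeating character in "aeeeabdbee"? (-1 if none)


Input: aeeeabdbee
Character frequencies:
  'a': 2
  'b': 2
  'd': 1
  'e': 5
Scanning left to right for freq == 1:
  Position 0 ('a'): freq=2, skip
  Position 1 ('e'): freq=5, skip
  Position 2 ('e'): freq=5, skip
  Position 3 ('e'): freq=5, skip
  Position 4 ('a'): freq=2, skip
  Position 5 ('b'): freq=2, skip
  Position 6 ('d'): unique! => answer = 6

6


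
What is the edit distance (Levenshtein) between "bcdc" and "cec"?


Computing edit distance: "bcdc" -> "cec"
DP table:
           c    e    c
      0    1    2    3
  b   1    1    2    3
  c   2    1    2    2
  d   3    2    2    3
  c   4    3    3    2
Edit distance = dp[4][3] = 2

2


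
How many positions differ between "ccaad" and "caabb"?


Comparing "ccaad" and "caabb" position by position:
  Position 0: 'c' vs 'c' => same
  Position 1: 'c' vs 'a' => DIFFER
  Position 2: 'a' vs 'a' => same
  Position 3: 'a' vs 'b' => DIFFER
  Position 4: 'd' vs 'b' => DIFFER
Positions that differ: 3

3


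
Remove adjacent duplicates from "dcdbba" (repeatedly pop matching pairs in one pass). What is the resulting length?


Input: dcdbba
Stack-based adjacent duplicate removal:
  Read 'd': push. Stack: d
  Read 'c': push. Stack: dc
  Read 'd': push. Stack: dcd
  Read 'b': push. Stack: dcdb
  Read 'b': matches stack top 'b' => pop. Stack: dcd
  Read 'a': push. Stack: dcda
Final stack: "dcda" (length 4)

4


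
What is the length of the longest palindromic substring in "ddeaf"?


Input: "ddeaf"
Checking substrings for palindromes:
  [0:2] "dd" (len 2) => palindrome
Longest palindromic substring: "dd" with length 2

2


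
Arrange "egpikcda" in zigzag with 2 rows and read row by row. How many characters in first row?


Zigzag "egpikcda" into 2 rows:
Placing characters:
  'e' => row 0
  'g' => row 1
  'p' => row 0
  'i' => row 1
  'k' => row 0
  'c' => row 1
  'd' => row 0
  'a' => row 1
Rows:
  Row 0: "epkd"
  Row 1: "gica"
First row length: 4

4


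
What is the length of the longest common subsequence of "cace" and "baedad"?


LCS of "cace" and "baedad"
DP table:
           b    a    e    d    a    d
      0    0    0    0    0    0    0
  c   0    0    0    0    0    0    0
  a   0    0    1    1    1    1    1
  c   0    0    1    1    1    1    1
  e   0    0    1    2    2    2    2
LCS length = dp[4][6] = 2

2


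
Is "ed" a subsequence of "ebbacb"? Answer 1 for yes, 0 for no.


Check if "ed" is a subsequence of "ebbacb"
Greedy scan:
  Position 0 ('e'): matches sub[0] = 'e'
  Position 1 ('b'): no match needed
  Position 2 ('b'): no match needed
  Position 3 ('a'): no match needed
  Position 4 ('c'): no match needed
  Position 5 ('b'): no match needed
Only matched 1/2 characters => not a subsequence

0


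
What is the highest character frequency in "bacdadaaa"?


Input: bacdadaaa
Character counts:
  'a': 5
  'b': 1
  'c': 1
  'd': 2
Maximum frequency: 5

5


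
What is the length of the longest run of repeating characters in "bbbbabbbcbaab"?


Input: "bbbbabbbcbaab"
Scanning for longest run:
  Position 1 ('b'): continues run of 'b', length=2
  Position 2 ('b'): continues run of 'b', length=3
  Position 3 ('b'): continues run of 'b', length=4
  Position 4 ('a'): new char, reset run to 1
  Position 5 ('b'): new char, reset run to 1
  Position 6 ('b'): continues run of 'b', length=2
  Position 7 ('b'): continues run of 'b', length=3
  Position 8 ('c'): new char, reset run to 1
  Position 9 ('b'): new char, reset run to 1
  Position 10 ('a'): new char, reset run to 1
  Position 11 ('a'): continues run of 'a', length=2
  Position 12 ('b'): new char, reset run to 1
Longest run: 'b' with length 4

4


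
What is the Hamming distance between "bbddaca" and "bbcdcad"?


Comparing "bbddaca" and "bbcdcad" position by position:
  Position 0: 'b' vs 'b' => same
  Position 1: 'b' vs 'b' => same
  Position 2: 'd' vs 'c' => differ
  Position 3: 'd' vs 'd' => same
  Position 4: 'a' vs 'c' => differ
  Position 5: 'c' vs 'a' => differ
  Position 6: 'a' vs 'd' => differ
Total differences (Hamming distance): 4

4


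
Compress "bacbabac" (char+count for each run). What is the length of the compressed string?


Input: bacbabac
Runs:
  'b' x 1 => "b1"
  'a' x 1 => "a1"
  'c' x 1 => "c1"
  'b' x 1 => "b1"
  'a' x 1 => "a1"
  'b' x 1 => "b1"
  'a' x 1 => "a1"
  'c' x 1 => "c1"
Compressed: "b1a1c1b1a1b1a1c1"
Compressed length: 16

16


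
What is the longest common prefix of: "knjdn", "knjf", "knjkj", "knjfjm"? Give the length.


Words: knjdn, knjf, knjkj, knjfjm
  Position 0: all 'k' => match
  Position 1: all 'n' => match
  Position 2: all 'j' => match
  Position 3: ('d', 'f', 'k', 'f') => mismatch, stop
LCP = "knj" (length 3)

3


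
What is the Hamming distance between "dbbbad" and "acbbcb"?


Comparing "dbbbad" and "acbbcb" position by position:
  Position 0: 'd' vs 'a' => differ
  Position 1: 'b' vs 'c' => differ
  Position 2: 'b' vs 'b' => same
  Position 3: 'b' vs 'b' => same
  Position 4: 'a' vs 'c' => differ
  Position 5: 'd' vs 'b' => differ
Total differences (Hamming distance): 4

4


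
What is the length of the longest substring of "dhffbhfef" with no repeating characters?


Input: "dhffbhfef"
Sliding window (track last position of each char):
  Position 0 ('d'): window [0,0] length 1 -- new best
  Position 1 ('h'): window [0,1] length 2 -- new best
  Position 2 ('f'): window [0,2] length 3 -- new best
  Position 3 ('f'): repeat (last at 2), move window start to 3
  Position 3 ('f'): window [3,3] length 1
  Position 4 ('b'): window [3,4] length 2
  Position 5 ('h'): window [3,5] length 3
  Position 6 ('f'): repeat (last at 3), move window start to 4
  Position 6 ('f'): window [4,6] length 3
  Position 7 ('e'): window [4,7] length 4 -- new best
  Position 8 ('f'): repeat (last at 6), move window start to 7
  Position 8 ('f'): window [7,8] length 2
Longest substring with no repeats: "bhfe" with length 4

4


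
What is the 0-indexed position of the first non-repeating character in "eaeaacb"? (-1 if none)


Input: eaeaacb
Character frequencies:
  'a': 3
  'b': 1
  'c': 1
  'e': 2
Scanning left to right for freq == 1:
  Position 0 ('e'): freq=2, skip
  Position 1 ('a'): freq=3, skip
  Position 2 ('e'): freq=2, skip
  Position 3 ('a'): freq=3, skip
  Position 4 ('a'): freq=3, skip
  Position 5 ('c'): unique! => answer = 5

5


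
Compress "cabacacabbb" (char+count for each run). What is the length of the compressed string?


Input: cabacacabbb
Runs:
  'c' x 1 => "c1"
  'a' x 1 => "a1"
  'b' x 1 => "b1"
  'a' x 1 => "a1"
  'c' x 1 => "c1"
  'a' x 1 => "a1"
  'c' x 1 => "c1"
  'a' x 1 => "a1"
  'b' x 3 => "b3"
Compressed: "c1a1b1a1c1a1c1a1b3"
Compressed length: 18

18


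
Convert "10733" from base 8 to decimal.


Input: "10733" in base 8
Positional expansion:
  Digit '1' (value 1) x 8^4 = 4096
  Digit '0' (value 0) x 8^3 = 0
  Digit '7' (value 7) x 8^2 = 448
  Digit '3' (value 3) x 8^1 = 24
  Digit '3' (value 3) x 8^0 = 3
Sum = 4571

4571


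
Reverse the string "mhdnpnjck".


Input: mhdnpnjck
Reading characters right to left:
  Position 8: 'k'
  Position 7: 'c'
  Position 6: 'j'
  Position 5: 'n'
  Position 4: 'p'
  Position 3: 'n'
  Position 2: 'd'
  Position 1: 'h'
  Position 0: 'm'
Reversed: kcjnpndhm

kcjnpndhm


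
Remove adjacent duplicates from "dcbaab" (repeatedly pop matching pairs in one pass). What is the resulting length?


Input: dcbaab
Stack-based adjacent duplicate removal:
  Read 'd': push. Stack: d
  Read 'c': push. Stack: dc
  Read 'b': push. Stack: dcb
  Read 'a': push. Stack: dcba
  Read 'a': matches stack top 'a' => pop. Stack: dcb
  Read 'b': matches stack top 'b' => pop. Stack: dc
Final stack: "dc" (length 2)

2


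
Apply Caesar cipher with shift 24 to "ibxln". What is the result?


Caesar cipher: shift "ibxln" by 24
  'i' (pos 8) + 24 = pos 6 = 'g'
  'b' (pos 1) + 24 = pos 25 = 'z'
  'x' (pos 23) + 24 = pos 21 = 'v'
  'l' (pos 11) + 24 = pos 9 = 'j'
  'n' (pos 13) + 24 = pos 11 = 'l'
Result: gzvjl

gzvjl


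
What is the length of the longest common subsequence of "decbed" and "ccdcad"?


LCS of "decbed" and "ccdcad"
DP table:
           c    c    d    c    a    d
      0    0    0    0    0    0    0
  d   0    0    0    1    1    1    1
  e   0    0    0    1    1    1    1
  c   0    1    1    1    2    2    2
  b   0    1    1    1    2    2    2
  e   0    1    1    1    2    2    2
  d   0    1    1    2    2    2    3
LCS length = dp[6][6] = 3

3


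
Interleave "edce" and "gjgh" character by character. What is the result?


Interleaving "edce" and "gjgh":
  Position 0: 'e' from first, 'g' from second => "eg"
  Position 1: 'd' from first, 'j' from second => "dj"
  Position 2: 'c' from first, 'g' from second => "cg"
  Position 3: 'e' from first, 'h' from second => "eh"
Result: egdjcgeh

egdjcgeh


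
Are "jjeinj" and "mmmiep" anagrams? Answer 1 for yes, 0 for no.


Strings: "jjeinj", "mmmiep"
Sorted first:  eijjjn
Sorted second: eimmmp
Differ at position 2: 'j' vs 'm' => not anagrams

0


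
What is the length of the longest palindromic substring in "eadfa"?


Input: "eadfa"
Checking substrings for palindromes:
  No multi-char palindromic substrings found
Longest palindromic substring: "e" with length 1

1


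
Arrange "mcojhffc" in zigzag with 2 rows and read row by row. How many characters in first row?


Zigzag "mcojhffc" into 2 rows:
Placing characters:
  'm' => row 0
  'c' => row 1
  'o' => row 0
  'j' => row 1
  'h' => row 0
  'f' => row 1
  'f' => row 0
  'c' => row 1
Rows:
  Row 0: "mohf"
  Row 1: "cjfc"
First row length: 4

4


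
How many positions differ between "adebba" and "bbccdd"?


Comparing "adebba" and "bbccdd" position by position:
  Position 0: 'a' vs 'b' => DIFFER
  Position 1: 'd' vs 'b' => DIFFER
  Position 2: 'e' vs 'c' => DIFFER
  Position 3: 'b' vs 'c' => DIFFER
  Position 4: 'b' vs 'd' => DIFFER
  Position 5: 'a' vs 'd' => DIFFER
Positions that differ: 6

6


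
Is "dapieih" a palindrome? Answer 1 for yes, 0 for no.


Input: dapieih
Reversed: hieipad
  Compare pos 0 ('d') with pos 6 ('h'): MISMATCH
  Compare pos 1 ('a') with pos 5 ('i'): MISMATCH
  Compare pos 2 ('p') with pos 4 ('e'): MISMATCH
Result: not a palindrome

0


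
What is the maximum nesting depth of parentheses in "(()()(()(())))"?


Input: "(()()(()(())))"
Tracking depth:
  Position 0 '(': depth becomes 1
  Position 1 '(': depth becomes 2
  Position 2 ')': depth becomes 1
  Position 3 '(': depth becomes 2
  Position 4 ')': depth becomes 1
  Position 5 '(': depth becomes 2
  Position 6 '(': depth becomes 3
  Position 7 ')': depth becomes 2
  Position 8 '(': depth becomes 3
  Position 9 '(': depth becomes 4
  Position 10 ')': depth becomes 3
  Position 11 ')': depth becomes 2
  Position 12 ')': depth becomes 1
  Position 13 ')': depth becomes 0
Maximum depth reached: 4

4


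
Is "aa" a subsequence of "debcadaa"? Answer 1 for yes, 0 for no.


Check if "aa" is a subsequence of "debcadaa"
Greedy scan:
  Position 0 ('d'): no match needed
  Position 1 ('e'): no match needed
  Position 2 ('b'): no match needed
  Position 3 ('c'): no match needed
  Position 4 ('a'): matches sub[0] = 'a'
  Position 5 ('d'): no match needed
  Position 6 ('a'): matches sub[1] = 'a'
  Position 7 ('a'): no match needed
All 2 characters matched => is a subsequence

1


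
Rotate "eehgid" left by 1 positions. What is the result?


Input: "eehgid", rotate left by 1
First 1 characters: "e"
Remaining characters: "ehgid"
Concatenate remaining + first: "ehgid" + "e" = "ehgide"

ehgide


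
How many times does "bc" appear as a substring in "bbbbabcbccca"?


Searching for "bc" in "bbbbabcbccca"
Scanning each position:
  Position 0: "bb" => no
  Position 1: "bb" => no
  Position 2: "bb" => no
  Position 3: "ba" => no
  Position 4: "ab" => no
  Position 5: "bc" => MATCH
  Position 6: "cb" => no
  Position 7: "bc" => MATCH
  Position 8: "cc" => no
  Position 9: "cc" => no
  Position 10: "ca" => no
Total occurrences: 2

2


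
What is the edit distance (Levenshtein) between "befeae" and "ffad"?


Computing edit distance: "befeae" -> "ffad"
DP table:
           f    f    a    d
      0    1    2    3    4
  b   1    1    2    3    4
  e   2    2    2    3    4
  f   3    2    2    3    4
  e   4    3    3    3    4
  a   5    4    4    3    4
  e   6    5    5    4    4
Edit distance = dp[6][4] = 4

4


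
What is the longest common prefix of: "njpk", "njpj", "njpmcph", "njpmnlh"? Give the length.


Words: njpk, njpj, njpmcph, njpmnlh
  Position 0: all 'n' => match
  Position 1: all 'j' => match
  Position 2: all 'p' => match
  Position 3: ('k', 'j', 'm', 'm') => mismatch, stop
LCP = "njp" (length 3)

3


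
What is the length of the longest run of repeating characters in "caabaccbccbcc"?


Input: "caabaccbccbcc"
Scanning for longest run:
  Position 1 ('a'): new char, reset run to 1
  Position 2 ('a'): continues run of 'a', length=2
  Position 3 ('b'): new char, reset run to 1
  Position 4 ('a'): new char, reset run to 1
  Position 5 ('c'): new char, reset run to 1
  Position 6 ('c'): continues run of 'c', length=2
  Position 7 ('b'): new char, reset run to 1
  Position 8 ('c'): new char, reset run to 1
  Position 9 ('c'): continues run of 'c', length=2
  Position 10 ('b'): new char, reset run to 1
  Position 11 ('c'): new char, reset run to 1
  Position 12 ('c'): continues run of 'c', length=2
Longest run: 'a' with length 2

2


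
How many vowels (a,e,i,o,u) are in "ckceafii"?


Input: ckceafii
Checking each character:
  'c' at position 0: consonant
  'k' at position 1: consonant
  'c' at position 2: consonant
  'e' at position 3: vowel (running total: 1)
  'a' at position 4: vowel (running total: 2)
  'f' at position 5: consonant
  'i' at position 6: vowel (running total: 3)
  'i' at position 7: vowel (running total: 4)
Total vowels: 4

4


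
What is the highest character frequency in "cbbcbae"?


Input: cbbcbae
Character counts:
  'a': 1
  'b': 3
  'c': 2
  'e': 1
Maximum frequency: 3

3


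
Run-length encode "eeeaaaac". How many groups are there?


Input: eeeaaaac
Scanning for consecutive runs:
  Group 1: 'e' x 3 (positions 0-2)
  Group 2: 'a' x 4 (positions 3-6)
  Group 3: 'c' x 1 (positions 7-7)
Total groups: 3

3


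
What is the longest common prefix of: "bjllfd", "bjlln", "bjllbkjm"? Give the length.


Words: bjllfd, bjlln, bjllbkjm
  Position 0: all 'b' => match
  Position 1: all 'j' => match
  Position 2: all 'l' => match
  Position 3: all 'l' => match
  Position 4: ('f', 'n', 'b') => mismatch, stop
LCP = "bjll" (length 4)

4


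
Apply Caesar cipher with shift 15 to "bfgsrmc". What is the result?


Caesar cipher: shift "bfgsrmc" by 15
  'b' (pos 1) + 15 = pos 16 = 'q'
  'f' (pos 5) + 15 = pos 20 = 'u'
  'g' (pos 6) + 15 = pos 21 = 'v'
  's' (pos 18) + 15 = pos 7 = 'h'
  'r' (pos 17) + 15 = pos 6 = 'g'
  'm' (pos 12) + 15 = pos 1 = 'b'
  'c' (pos 2) + 15 = pos 17 = 'r'
Result: quvhgbr

quvhgbr


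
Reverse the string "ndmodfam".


Input: ndmodfam
Reading characters right to left:
  Position 7: 'm'
  Position 6: 'a'
  Position 5: 'f'
  Position 4: 'd'
  Position 3: 'o'
  Position 2: 'm'
  Position 1: 'd'
  Position 0: 'n'
Reversed: mafdomdn

mafdomdn


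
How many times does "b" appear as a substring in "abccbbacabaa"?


Searching for "b" in "abccbbacabaa"
Scanning each position:
  Position 0: "a" => no
  Position 1: "b" => MATCH
  Position 2: "c" => no
  Position 3: "c" => no
  Position 4: "b" => MATCH
  Position 5: "b" => MATCH
  Position 6: "a" => no
  Position 7: "c" => no
  Position 8: "a" => no
  Position 9: "b" => MATCH
  Position 10: "a" => no
  Position 11: "a" => no
Total occurrences: 4

4


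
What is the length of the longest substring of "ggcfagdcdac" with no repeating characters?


Input: "ggcfagdcdac"
Sliding window (track last position of each char):
  Position 0 ('g'): window [0,0] length 1 -- new best
  Position 1 ('g'): repeat (last at 0), move window start to 1
  Position 1 ('g'): window [1,1] length 1
  Position 2 ('c'): window [1,2] length 2 -- new best
  Position 3 ('f'): window [1,3] length 3 -- new best
  Position 4 ('a'): window [1,4] length 4 -- new best
  Position 5 ('g'): repeat (last at 1), move window start to 2
  Position 5 ('g'): window [2,5] length 4
  Position 6 ('d'): window [2,6] length 5 -- new best
  Position 7 ('c'): repeat (last at 2), move window start to 3
  Position 7 ('c'): window [3,7] length 5
  Position 8 ('d'): repeat (last at 6), move window start to 7
  Position 8 ('d'): window [7,8] length 2
  Position 9 ('a'): window [7,9] length 3
  Position 10 ('c'): repeat (last at 7), move window start to 8
  Position 10 ('c'): window [8,10] length 3
Longest substring with no repeats: "cfagd" with length 5

5


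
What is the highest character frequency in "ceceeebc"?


Input: ceceeebc
Character counts:
  'b': 1
  'c': 3
  'e': 4
Maximum frequency: 4

4


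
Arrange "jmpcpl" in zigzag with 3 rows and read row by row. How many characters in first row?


Zigzag "jmpcpl" into 3 rows:
Placing characters:
  'j' => row 0
  'm' => row 1
  'p' => row 2
  'c' => row 1
  'p' => row 0
  'l' => row 1
Rows:
  Row 0: "jp"
  Row 1: "mcl"
  Row 2: "p"
First row length: 2

2


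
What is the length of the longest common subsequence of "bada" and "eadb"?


LCS of "bada" and "eadb"
DP table:
           e    a    d    b
      0    0    0    0    0
  b   0    0    0    0    1
  a   0    0    1    1    1
  d   0    0    1    2    2
  a   0    0    1    2    2
LCS length = dp[4][4] = 2

2


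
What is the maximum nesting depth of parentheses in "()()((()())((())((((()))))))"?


Input: "()()((()())((())((((()))))))"
Tracking depth:
  Position 0 '(': depth becomes 1
  Position 1 ')': depth becomes 0
  Position 2 '(': depth becomes 1
  Position 3 ')': depth becomes 0
  Position 4 '(': depth becomes 1
  Position 5 '(': depth becomes 2
  Position 6 '(': depth becomes 3
  Position 7 ')': depth becomes 2
  Position 8 '(': depth becomes 3
  Position 9 ')': depth becomes 2
  Position 10 ')': depth becomes 1
  Position 11 '(': depth becomes 2
  Position 12 '(': depth becomes 3
  Position 13 '(': depth becomes 4
  Position 14 ')': depth becomes 3
  Position 15 ')': depth becomes 2
  Position 16 '(': depth becomes 3
  Position 17 '(': depth becomes 4
  Position 18 '(': depth becomes 5
  Position 19 '(': depth becomes 6
  Position 20 '(': depth becomes 7
  Position 21 ')': depth becomes 6
  Position 22 ')': depth becomes 5
  Position 23 ')': depth becomes 4
  Position 24 ')': depth becomes 3
  Position 25 ')': depth becomes 2
  Position 26 ')': depth becomes 1
  Position 27 ')': depth becomes 0
Maximum depth reached: 7

7


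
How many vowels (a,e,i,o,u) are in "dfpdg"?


Input: dfpdg
Checking each character:
  'd' at position 0: consonant
  'f' at position 1: consonant
  'p' at position 2: consonant
  'd' at position 3: consonant
  'g' at position 4: consonant
Total vowels: 0

0


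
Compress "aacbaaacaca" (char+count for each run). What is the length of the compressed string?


Input: aacbaaacaca
Runs:
  'a' x 2 => "a2"
  'c' x 1 => "c1"
  'b' x 1 => "b1"
  'a' x 3 => "a3"
  'c' x 1 => "c1"
  'a' x 1 => "a1"
  'c' x 1 => "c1"
  'a' x 1 => "a1"
Compressed: "a2c1b1a3c1a1c1a1"
Compressed length: 16

16


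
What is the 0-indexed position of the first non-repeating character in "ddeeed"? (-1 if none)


Input: ddeeed
Character frequencies:
  'd': 3
  'e': 3
Scanning left to right for freq == 1:
  Position 0 ('d'): freq=3, skip
  Position 1 ('d'): freq=3, skip
  Position 2 ('e'): freq=3, skip
  Position 3 ('e'): freq=3, skip
  Position 4 ('e'): freq=3, skip
  Position 5 ('d'): freq=3, skip
  No unique character found => answer = -1

-1


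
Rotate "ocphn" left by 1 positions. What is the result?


Input: "ocphn", rotate left by 1
First 1 characters: "o"
Remaining characters: "cphn"
Concatenate remaining + first: "cphn" + "o" = "cphno"

cphno


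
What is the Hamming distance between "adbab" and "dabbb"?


Comparing "adbab" and "dabbb" position by position:
  Position 0: 'a' vs 'd' => differ
  Position 1: 'd' vs 'a' => differ
  Position 2: 'b' vs 'b' => same
  Position 3: 'a' vs 'b' => differ
  Position 4: 'b' vs 'b' => same
Total differences (Hamming distance): 3

3


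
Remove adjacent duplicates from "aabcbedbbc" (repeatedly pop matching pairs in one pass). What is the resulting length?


Input: aabcbedbbc
Stack-based adjacent duplicate removal:
  Read 'a': push. Stack: a
  Read 'a': matches stack top 'a' => pop. Stack: (empty)
  Read 'b': push. Stack: b
  Read 'c': push. Stack: bc
  Read 'b': push. Stack: bcb
  Read 'e': push. Stack: bcbe
  Read 'd': push. Stack: bcbed
  Read 'b': push. Stack: bcbedb
  Read 'b': matches stack top 'b' => pop. Stack: bcbed
  Read 'c': push. Stack: bcbedc
Final stack: "bcbedc" (length 6)

6


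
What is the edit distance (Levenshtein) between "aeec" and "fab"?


Computing edit distance: "aeec" -> "fab"
DP table:
           f    a    b
      0    1    2    3
  a   1    1    1    2
  e   2    2    2    2
  e   3    3    3    3
  c   4    4    4    4
Edit distance = dp[4][3] = 4

4


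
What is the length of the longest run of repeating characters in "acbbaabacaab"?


Input: "acbbaabacaab"
Scanning for longest run:
  Position 1 ('c'): new char, reset run to 1
  Position 2 ('b'): new char, reset run to 1
  Position 3 ('b'): continues run of 'b', length=2
  Position 4 ('a'): new char, reset run to 1
  Position 5 ('a'): continues run of 'a', length=2
  Position 6 ('b'): new char, reset run to 1
  Position 7 ('a'): new char, reset run to 1
  Position 8 ('c'): new char, reset run to 1
  Position 9 ('a'): new char, reset run to 1
  Position 10 ('a'): continues run of 'a', length=2
  Position 11 ('b'): new char, reset run to 1
Longest run: 'b' with length 2

2


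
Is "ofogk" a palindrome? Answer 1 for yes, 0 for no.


Input: ofogk
Reversed: kgofo
  Compare pos 0 ('o') with pos 4 ('k'): MISMATCH
  Compare pos 1 ('f') with pos 3 ('g'): MISMATCH
Result: not a palindrome

0


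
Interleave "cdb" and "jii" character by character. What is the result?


Interleaving "cdb" and "jii":
  Position 0: 'c' from first, 'j' from second => "cj"
  Position 1: 'd' from first, 'i' from second => "di"
  Position 2: 'b' from first, 'i' from second => "bi"
Result: cjdibi

cjdibi


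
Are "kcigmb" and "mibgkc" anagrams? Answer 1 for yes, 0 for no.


Strings: "kcigmb", "mibgkc"
Sorted first:  bcgikm
Sorted second: bcgikm
Sorted forms match => anagrams

1


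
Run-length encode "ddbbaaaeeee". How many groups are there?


Input: ddbbaaaeeee
Scanning for consecutive runs:
  Group 1: 'd' x 2 (positions 0-1)
  Group 2: 'b' x 2 (positions 2-3)
  Group 3: 'a' x 3 (positions 4-6)
  Group 4: 'e' x 4 (positions 7-10)
Total groups: 4

4


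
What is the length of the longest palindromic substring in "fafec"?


Input: "fafec"
Checking substrings for palindromes:
  [0:3] "faf" (len 3) => palindrome
Longest palindromic substring: "faf" with length 3

3


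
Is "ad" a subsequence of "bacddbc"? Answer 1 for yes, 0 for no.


Check if "ad" is a subsequence of "bacddbc"
Greedy scan:
  Position 0 ('b'): no match needed
  Position 1 ('a'): matches sub[0] = 'a'
  Position 2 ('c'): no match needed
  Position 3 ('d'): matches sub[1] = 'd'
  Position 4 ('d'): no match needed
  Position 5 ('b'): no match needed
  Position 6 ('c'): no match needed
All 2 characters matched => is a subsequence

1


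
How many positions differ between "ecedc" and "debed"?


Comparing "ecedc" and "debed" position by position:
  Position 0: 'e' vs 'd' => DIFFER
  Position 1: 'c' vs 'e' => DIFFER
  Position 2: 'e' vs 'b' => DIFFER
  Position 3: 'd' vs 'e' => DIFFER
  Position 4: 'c' vs 'd' => DIFFER
Positions that differ: 5

5


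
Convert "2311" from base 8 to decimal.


Input: "2311" in base 8
Positional expansion:
  Digit '2' (value 2) x 8^3 = 1024
  Digit '3' (value 3) x 8^2 = 192
  Digit '1' (value 1) x 8^1 = 8
  Digit '1' (value 1) x 8^0 = 1
Sum = 1225

1225


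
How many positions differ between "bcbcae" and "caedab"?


Comparing "bcbcae" and "caedab" position by position:
  Position 0: 'b' vs 'c' => DIFFER
  Position 1: 'c' vs 'a' => DIFFER
  Position 2: 'b' vs 'e' => DIFFER
  Position 3: 'c' vs 'd' => DIFFER
  Position 4: 'a' vs 'a' => same
  Position 5: 'e' vs 'b' => DIFFER
Positions that differ: 5

5


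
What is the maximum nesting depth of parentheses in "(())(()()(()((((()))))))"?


Input: "(())(()()(()((((()))))))"
Tracking depth:
  Position 0 '(': depth becomes 1
  Position 1 '(': depth becomes 2
  Position 2 ')': depth becomes 1
  Position 3 ')': depth becomes 0
  Position 4 '(': depth becomes 1
  Position 5 '(': depth becomes 2
  Position 6 ')': depth becomes 1
  Position 7 '(': depth becomes 2
  Position 8 ')': depth becomes 1
  Position 9 '(': depth becomes 2
  Position 10 '(': depth becomes 3
  Position 11 ')': depth becomes 2
  Position 12 '(': depth becomes 3
  Position 13 '(': depth becomes 4
  Position 14 '(': depth becomes 5
  Position 15 '(': depth becomes 6
  Position 16 '(': depth becomes 7
  Position 17 ')': depth becomes 6
  Position 18 ')': depth becomes 5
  Position 19 ')': depth becomes 4
  Position 20 ')': depth becomes 3
  Position 21 ')': depth becomes 2
  Position 22 ')': depth becomes 1
  Position 23 ')': depth becomes 0
Maximum depth reached: 7

7


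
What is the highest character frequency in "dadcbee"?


Input: dadcbee
Character counts:
  'a': 1
  'b': 1
  'c': 1
  'd': 2
  'e': 2
Maximum frequency: 2

2


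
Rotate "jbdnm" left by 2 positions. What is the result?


Input: "jbdnm", rotate left by 2
First 2 characters: "jb"
Remaining characters: "dnm"
Concatenate remaining + first: "dnm" + "jb" = "dnmjb"

dnmjb


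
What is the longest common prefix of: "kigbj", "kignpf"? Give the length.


Words: kigbj, kignpf
  Position 0: all 'k' => match
  Position 1: all 'i' => match
  Position 2: all 'g' => match
  Position 3: ('b', 'n') => mismatch, stop
LCP = "kig" (length 3)

3
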